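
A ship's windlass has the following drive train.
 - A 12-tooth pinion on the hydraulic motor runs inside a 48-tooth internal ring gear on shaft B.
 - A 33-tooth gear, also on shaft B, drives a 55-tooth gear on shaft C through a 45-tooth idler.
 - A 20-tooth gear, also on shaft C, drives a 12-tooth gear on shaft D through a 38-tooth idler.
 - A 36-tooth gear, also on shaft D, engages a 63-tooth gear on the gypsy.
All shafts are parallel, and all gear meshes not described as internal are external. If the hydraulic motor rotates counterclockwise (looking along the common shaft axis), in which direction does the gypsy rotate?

clockwise

the hydraulic motor → shaft B: internal mesh, same direction → CCW.
shaft B → shaft C: driver → idler → driven is 2 external meshes, 2 reversals → CCW.
shaft C → shaft D: driver → idler → driven is 2 external meshes, 2 reversals → CCW.
shaft D → the gypsy: external mesh, 1 reversal → CW.
5 reversals in total — an odd number — so the gypsy turns opposite to the hydraulic motor.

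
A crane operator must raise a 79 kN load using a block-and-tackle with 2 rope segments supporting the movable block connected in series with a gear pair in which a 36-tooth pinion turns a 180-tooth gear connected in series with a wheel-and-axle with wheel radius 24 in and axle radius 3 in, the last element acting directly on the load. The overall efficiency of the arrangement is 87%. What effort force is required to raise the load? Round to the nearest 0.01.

1.14 kN

Block-and-tackle MA = number of supporting rope parts = 2.
Gear pair MA = 180/36 = 5.
Wheel-and-axle MA = R/r = 24/3 = 8.
Combined ideal MA = 2 × 5 × 8 = 80.
Actual MA = 80 × 0.87 = 69.6.
Effort = load / actual MA = 79 / 69.6 = 1.1351 kN.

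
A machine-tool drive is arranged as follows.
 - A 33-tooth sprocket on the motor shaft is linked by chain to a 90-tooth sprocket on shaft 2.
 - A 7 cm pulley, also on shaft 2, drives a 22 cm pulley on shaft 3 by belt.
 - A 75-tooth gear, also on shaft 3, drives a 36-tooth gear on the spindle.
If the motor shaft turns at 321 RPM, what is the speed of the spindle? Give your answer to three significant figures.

the motor shaft → shaft 2 (chain, 90/33): 321 ÷ 2.7273 = 117.7 RPM
shaft 2 → shaft 3 (belt, 22/7): 117.7 ÷ 3.1429 = 37.45 RPM
shaft 3 → the spindle (gear mesh, 36/75): 37.45 ÷ 0.48 = 78.021 RPM

78.0 RPM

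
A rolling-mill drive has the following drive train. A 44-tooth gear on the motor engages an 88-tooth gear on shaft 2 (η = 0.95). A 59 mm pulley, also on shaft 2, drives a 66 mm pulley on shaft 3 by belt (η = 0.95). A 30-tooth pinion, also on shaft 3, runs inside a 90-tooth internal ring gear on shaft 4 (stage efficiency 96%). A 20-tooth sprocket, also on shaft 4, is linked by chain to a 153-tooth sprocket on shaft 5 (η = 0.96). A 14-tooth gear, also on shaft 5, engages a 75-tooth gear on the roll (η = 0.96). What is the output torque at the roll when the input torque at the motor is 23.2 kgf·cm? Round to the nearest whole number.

5095 kgf·cm

gear mesh 88/44 = 2 → τ = 23.2·2·0.95 = 44.08 kgf·cm
belt 66/59 = 1.1186 → τ = 44.08·1.1186·0.95 = 46.844 kgf·cm
internal gear 90/30 = 3 → τ = 46.844·3·0.96 = 134.91 kgf·cm
chain 153/20 = 7.65 → τ = 134.91·7.65·0.96 = 990.79 kgf·cm
gear mesh 75/14 = 5.3571 → τ = 990.79·5.3571·0.96 = 5095.5 kgf·cm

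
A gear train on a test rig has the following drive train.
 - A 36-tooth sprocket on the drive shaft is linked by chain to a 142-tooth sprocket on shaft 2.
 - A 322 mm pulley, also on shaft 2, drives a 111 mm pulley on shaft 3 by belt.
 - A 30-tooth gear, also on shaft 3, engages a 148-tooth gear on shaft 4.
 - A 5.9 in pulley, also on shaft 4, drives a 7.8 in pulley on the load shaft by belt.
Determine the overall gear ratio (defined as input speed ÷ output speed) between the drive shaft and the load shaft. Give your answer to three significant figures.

Each stage contributes driven/driver: chain 142/36 = 3.9444, belt 111/322 = 0.34472, gear mesh 148/30 = 4.9333, belt 7.8/5.9 = 1.322.
Overall: 3.9444 × 0.34472 × 4.9333 × 1.322 = 8.8682.

8.87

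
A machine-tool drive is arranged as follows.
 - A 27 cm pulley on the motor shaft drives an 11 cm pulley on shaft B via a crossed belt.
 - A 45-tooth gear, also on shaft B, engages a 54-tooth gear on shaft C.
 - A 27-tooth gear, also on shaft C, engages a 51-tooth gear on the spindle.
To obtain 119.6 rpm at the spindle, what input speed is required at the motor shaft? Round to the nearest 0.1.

Overall ratio R = 0.40741 × 1.2 × 1.8889 = 0.92346.
Required input speed = output speed × R = 119.6 × 0.92346 = 110.45 rpm.

110.4 rpm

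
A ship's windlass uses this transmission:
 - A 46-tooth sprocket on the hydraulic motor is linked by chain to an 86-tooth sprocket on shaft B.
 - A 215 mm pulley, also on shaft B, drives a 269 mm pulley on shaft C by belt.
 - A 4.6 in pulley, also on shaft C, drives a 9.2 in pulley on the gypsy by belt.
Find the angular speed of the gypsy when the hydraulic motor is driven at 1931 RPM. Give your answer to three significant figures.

413 RPM

chain 86/46 = 1.8696 → 1931/1.8696 = 1032.9 RPM
belt 269/215 = 1.2512 → 1032.9/1.2512 = 825.52 RPM
belt 9.2/4.6 = 2 → 825.52/2 = 412.76 RPM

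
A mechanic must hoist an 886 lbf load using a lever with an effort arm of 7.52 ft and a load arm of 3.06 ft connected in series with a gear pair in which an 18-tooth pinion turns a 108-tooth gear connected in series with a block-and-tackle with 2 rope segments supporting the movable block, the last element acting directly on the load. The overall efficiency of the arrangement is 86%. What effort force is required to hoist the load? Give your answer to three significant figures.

Lever MA = effort arm / load arm = 7.52/3.06 = 2.4575.
Gear pair MA = 108/18 = 6.
Block-and-tackle MA = number of supporting rope parts = 2.
Combined ideal MA = 2.4575 × 6 × 2 = 29.49.
Actual MA = 29.49 × 0.86 = 25.362.
Effort = load / actual MA = 886 / 25.362 = 34.935 lbf.

34.9 lbf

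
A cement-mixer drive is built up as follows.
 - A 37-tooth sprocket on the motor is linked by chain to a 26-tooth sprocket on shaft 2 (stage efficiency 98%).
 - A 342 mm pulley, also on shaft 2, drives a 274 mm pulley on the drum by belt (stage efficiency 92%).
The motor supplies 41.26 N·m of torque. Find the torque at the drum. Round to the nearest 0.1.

Chain: ratio = 26/37 = 0.7027; torque at shaft 2 = 41.26 × 0.7027 × 0.98 = 28.414 N·m.
Belt: ratio = 274/342 = 0.80117; torque at the drum = 28.414 × 0.80117 × 0.92 = 20.943 N·m.

20.9 N·m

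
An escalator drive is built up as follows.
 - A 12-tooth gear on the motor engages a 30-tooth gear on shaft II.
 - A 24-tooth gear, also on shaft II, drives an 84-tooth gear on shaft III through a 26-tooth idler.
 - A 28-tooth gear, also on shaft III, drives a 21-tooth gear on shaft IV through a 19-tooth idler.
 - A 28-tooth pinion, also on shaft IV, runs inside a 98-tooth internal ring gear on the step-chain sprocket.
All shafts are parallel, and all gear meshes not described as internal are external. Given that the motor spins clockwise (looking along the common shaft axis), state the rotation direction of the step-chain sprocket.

the motor → shaft II: external mesh, 1 reversal → CCW.
shaft II → shaft III: driver → idler → driven is 2 external meshes, 2 reversals → CCW.
shaft III → shaft IV: driver → idler → driven is 2 external meshes, 2 reversals → CCW.
shaft IV → the step-chain sprocket: internal mesh, same direction → CCW.
5 reversals in total — an odd number — so the step-chain sprocket turns opposite to the motor.

counterclockwise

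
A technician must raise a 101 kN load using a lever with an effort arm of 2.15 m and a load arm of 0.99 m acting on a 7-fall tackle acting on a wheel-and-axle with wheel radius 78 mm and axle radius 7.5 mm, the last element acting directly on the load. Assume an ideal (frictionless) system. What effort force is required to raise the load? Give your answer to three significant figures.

Lever MA = effort arm / load arm = 2.15/0.99 = 2.1717.
Block-and-tackle MA = number of supporting rope parts = 7.
Wheel-and-axle MA = R/r = 78/7.5 = 10.4.
Combined ideal MA = 2.1717 × 7 × 10.4 = 158.1.
Effort = load / MA = 101 / 158.1 = 0.63883 kN.

0.639 kN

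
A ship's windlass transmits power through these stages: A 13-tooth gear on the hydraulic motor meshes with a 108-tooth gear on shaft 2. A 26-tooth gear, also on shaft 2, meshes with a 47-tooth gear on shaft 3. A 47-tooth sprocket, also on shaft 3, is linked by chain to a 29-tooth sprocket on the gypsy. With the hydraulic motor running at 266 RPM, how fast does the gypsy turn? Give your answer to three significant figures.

28.7 RPM

gear mesh 108/13 = 8.3077 → 266/8.3077 = 32.019 RPM
gear mesh 47/26 = 1.8077 → 32.019/1.8077 = 17.712 RPM
chain 29/47 = 0.61702 → 17.712/0.61702 = 28.706 RPM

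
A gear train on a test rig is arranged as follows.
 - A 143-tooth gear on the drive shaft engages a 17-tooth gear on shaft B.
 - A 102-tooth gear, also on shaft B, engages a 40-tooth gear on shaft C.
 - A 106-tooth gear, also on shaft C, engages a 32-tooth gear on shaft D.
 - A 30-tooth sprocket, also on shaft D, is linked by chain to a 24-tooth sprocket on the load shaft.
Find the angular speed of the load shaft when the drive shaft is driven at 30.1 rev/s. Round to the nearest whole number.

2673 rev/s

gear mesh 17/143 = 0.11888 → 30.1/0.11888 = 253.19 rev/s
gear mesh 40/102 = 0.39216 → 253.19/0.39216 = 645.65 rev/s
gear mesh 32/106 = 0.30189 → 645.65/0.30189 = 2138.7 rev/s
chain 24/30 = 0.8 → 2138.7/0.8 = 2673.4 rev/s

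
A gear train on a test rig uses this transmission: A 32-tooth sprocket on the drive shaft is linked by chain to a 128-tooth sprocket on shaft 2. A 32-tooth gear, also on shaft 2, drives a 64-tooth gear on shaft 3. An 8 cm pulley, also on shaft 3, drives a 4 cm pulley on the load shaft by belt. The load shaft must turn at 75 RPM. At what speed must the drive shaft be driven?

Overall ratio R = 4 × 2 × 0.5 = 4.
Required input speed = output speed × R = 75 × 4 = 300 RPM.

300 RPM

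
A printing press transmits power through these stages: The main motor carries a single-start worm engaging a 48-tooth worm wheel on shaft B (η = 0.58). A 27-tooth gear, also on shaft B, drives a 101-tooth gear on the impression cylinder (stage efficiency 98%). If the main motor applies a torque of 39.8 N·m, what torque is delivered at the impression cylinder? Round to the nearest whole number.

worm 48/1 = 48 → τ = 39.8·48·0.58 = 1108 N·m
gear mesh 101/27 = 3.7407 → τ = 1108·3.7407·0.98 = 4062 N·m

4062 N·m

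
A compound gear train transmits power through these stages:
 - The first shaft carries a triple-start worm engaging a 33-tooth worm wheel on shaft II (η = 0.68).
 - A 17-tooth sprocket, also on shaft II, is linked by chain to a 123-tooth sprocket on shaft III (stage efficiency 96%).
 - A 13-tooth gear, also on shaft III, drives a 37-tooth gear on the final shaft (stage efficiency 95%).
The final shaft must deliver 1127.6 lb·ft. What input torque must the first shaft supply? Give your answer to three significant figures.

8.03 lb·ft

Overall ratio R = 11 × 7.2353 × 2.8462 = 226.52; overall efficiency η = 0.68 × 0.96 × 0.95 = 0.6202.
Input torque = output torque / (R × η) = 1127.6 / (226.52 × 0.6202) = 8.0268 lb·ft.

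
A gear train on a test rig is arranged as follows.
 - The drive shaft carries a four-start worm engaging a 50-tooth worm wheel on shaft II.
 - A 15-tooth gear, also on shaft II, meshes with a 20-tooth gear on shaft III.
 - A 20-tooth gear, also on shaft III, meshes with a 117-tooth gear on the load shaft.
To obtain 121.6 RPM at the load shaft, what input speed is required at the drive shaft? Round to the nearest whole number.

Overall ratio R = 12.5 × 1.3333 × 5.85 = 97.5.
Required input speed = output speed × R = 121.6 × 97.5 = 11856 RPM.

11856 RPM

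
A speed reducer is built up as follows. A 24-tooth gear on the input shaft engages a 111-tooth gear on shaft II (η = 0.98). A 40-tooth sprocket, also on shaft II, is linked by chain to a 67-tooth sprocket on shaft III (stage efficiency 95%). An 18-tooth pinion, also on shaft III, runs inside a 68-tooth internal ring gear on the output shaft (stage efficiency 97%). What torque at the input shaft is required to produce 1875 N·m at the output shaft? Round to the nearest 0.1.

Overall ratio R = 4.625 × 1.675 × 3.7778 = 29.266; overall efficiency η = 0.98 × 0.95 × 0.97 = 0.9031.
Input torque = output torque / (R × η) = 1875 / (29.266 × 0.9031) = 70.944 N·m.

70.9 N·m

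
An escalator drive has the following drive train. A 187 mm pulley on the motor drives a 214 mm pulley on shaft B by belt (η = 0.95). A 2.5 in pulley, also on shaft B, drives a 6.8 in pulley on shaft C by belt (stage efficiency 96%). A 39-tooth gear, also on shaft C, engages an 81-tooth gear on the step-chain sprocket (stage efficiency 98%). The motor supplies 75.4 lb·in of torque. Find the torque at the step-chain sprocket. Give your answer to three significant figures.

436 lb·in

After the belt (214/187): 75.4 × 1.1444 × 0.95 = 81.972 lb·in
After the belt (6.8/2.5): 81.972 × 2.72 × 0.96 = 214.05 lb·in
After the gear mesh (81/39): 214.05 × 2.0769 × 0.98 = 435.67 lb·in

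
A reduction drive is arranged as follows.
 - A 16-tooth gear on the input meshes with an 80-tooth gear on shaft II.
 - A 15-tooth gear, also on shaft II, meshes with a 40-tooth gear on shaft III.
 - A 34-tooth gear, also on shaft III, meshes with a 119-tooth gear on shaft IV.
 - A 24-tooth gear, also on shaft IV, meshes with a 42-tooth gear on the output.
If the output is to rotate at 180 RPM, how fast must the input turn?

Overall ratio R = 5 × 2.6667 × 3.5 × 1.75 = 81.667.
Required input speed = output speed × R = 180 × 81.667 = 14700 RPM.

14700 RPM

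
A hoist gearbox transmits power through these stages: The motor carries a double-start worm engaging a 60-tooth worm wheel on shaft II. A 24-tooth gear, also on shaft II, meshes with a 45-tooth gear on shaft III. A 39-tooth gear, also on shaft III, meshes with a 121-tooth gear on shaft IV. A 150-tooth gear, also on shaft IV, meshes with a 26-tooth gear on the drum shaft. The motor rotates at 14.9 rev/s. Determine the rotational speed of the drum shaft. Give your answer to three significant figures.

worm 60/2 = 30 → 14.9/30 = 0.49667 rev/s
gear mesh 45/24 = 1.875 → 0.49667/1.875 = 0.26489 rev/s
gear mesh 121/39 = 3.1026 → 0.26489/3.1026 = 0.085377 rev/s
gear mesh 26/150 = 0.17333 → 0.085377/0.17333 = 0.49256 rev/s

0.493 rev/s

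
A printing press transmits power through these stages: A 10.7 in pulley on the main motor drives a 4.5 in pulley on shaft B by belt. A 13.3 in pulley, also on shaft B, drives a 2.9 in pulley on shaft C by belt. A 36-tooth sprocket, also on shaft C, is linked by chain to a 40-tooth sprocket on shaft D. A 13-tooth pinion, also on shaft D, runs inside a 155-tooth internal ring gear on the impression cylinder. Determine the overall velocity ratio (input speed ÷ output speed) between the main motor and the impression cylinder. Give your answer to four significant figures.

1.215

Each stage contributes driven/driver: belt 4.5/10.7 = 0.42056, belt 2.9/13.3 = 0.21805, chain 40/36 = 1.1111, internal gear 155/13 = 11.923.
Overall: 0.42056 × 0.21805 × 1.1111 × 11.923 = 1.2148.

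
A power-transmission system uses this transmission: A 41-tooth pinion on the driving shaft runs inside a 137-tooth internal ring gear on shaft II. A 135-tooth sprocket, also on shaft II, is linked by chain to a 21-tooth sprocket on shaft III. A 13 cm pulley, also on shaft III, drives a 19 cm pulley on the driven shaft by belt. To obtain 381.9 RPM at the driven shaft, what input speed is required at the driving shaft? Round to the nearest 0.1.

290.1 RPM

Overall ratio R = 3.3415 × 0.15556 × 1.4615 = 0.75968.
Required input speed = output speed × R = 381.9 × 0.75968 = 290.12 RPM.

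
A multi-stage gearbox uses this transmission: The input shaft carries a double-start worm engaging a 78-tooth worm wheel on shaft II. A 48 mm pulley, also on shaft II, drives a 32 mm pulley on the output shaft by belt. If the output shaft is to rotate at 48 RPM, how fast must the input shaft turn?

1248 RPM

Overall ratio R = 39 × 0.66667 = 26.
Required input speed = output speed × R = 48 × 26 = 1248 RPM.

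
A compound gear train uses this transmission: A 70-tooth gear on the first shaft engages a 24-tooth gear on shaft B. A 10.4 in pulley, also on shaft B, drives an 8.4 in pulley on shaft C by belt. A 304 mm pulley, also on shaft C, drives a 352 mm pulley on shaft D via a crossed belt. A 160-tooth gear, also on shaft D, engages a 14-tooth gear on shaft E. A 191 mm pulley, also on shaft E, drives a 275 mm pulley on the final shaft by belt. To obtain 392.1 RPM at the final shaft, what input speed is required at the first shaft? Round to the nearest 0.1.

Overall ratio R = 0.34286 × 0.80769 × 1.1579 × 0.0875 × 1.4398 = 0.040396.
Required input speed = output speed × R = 392.1 × 0.040396 = 15.839 RPM.

15.8 RPM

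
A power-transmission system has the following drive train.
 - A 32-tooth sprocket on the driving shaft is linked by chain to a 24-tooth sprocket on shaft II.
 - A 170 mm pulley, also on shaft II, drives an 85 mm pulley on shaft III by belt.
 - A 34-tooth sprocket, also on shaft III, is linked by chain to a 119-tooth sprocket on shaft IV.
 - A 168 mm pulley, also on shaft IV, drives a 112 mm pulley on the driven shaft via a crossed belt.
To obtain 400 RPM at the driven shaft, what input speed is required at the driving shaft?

350 RPM

Overall ratio R = 0.75 × 0.5 × 3.5 × 0.66667 = 0.875.
Required input speed = output speed × R = 400 × 0.875 = 350 RPM.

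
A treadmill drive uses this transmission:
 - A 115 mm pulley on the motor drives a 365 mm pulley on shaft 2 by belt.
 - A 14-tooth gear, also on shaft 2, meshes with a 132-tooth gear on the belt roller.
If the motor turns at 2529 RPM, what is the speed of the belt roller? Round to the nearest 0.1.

84.5 RPM

belt 365/115 = 3.1739 → 2529/3.1739 = 796.81 RPM
gear mesh 132/14 = 9.4286 → 796.81/9.4286 = 84.51 RPM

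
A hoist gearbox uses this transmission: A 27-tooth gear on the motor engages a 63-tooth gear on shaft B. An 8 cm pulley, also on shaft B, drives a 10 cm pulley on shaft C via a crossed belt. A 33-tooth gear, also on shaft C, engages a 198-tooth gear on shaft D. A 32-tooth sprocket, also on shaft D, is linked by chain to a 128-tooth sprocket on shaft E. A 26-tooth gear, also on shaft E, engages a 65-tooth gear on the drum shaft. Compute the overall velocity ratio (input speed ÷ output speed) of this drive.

175

Each stage contributes driven/driver: gear mesh 63/27 = 2.3333, belt 10/8 = 1.25, gear mesh 198/33 = 6, chain 128/32 = 4, gear mesh 65/26 = 2.5.
Overall: 2.3333 × 1.25 × 6 × 4 × 2.5 = 175.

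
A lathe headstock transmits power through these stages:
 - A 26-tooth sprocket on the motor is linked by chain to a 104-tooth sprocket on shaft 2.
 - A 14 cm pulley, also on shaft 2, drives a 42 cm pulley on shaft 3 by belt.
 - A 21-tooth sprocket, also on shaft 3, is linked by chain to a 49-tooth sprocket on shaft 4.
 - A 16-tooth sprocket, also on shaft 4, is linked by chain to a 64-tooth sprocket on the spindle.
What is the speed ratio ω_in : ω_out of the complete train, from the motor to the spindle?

Each stage contributes driven/driver: chain 104/26 = 4, belt 42/14 = 3, chain 49/21 = 2.3333, chain 64/16 = 4.
Overall: 4 × 3 × 2.3333 × 4 = 112.

112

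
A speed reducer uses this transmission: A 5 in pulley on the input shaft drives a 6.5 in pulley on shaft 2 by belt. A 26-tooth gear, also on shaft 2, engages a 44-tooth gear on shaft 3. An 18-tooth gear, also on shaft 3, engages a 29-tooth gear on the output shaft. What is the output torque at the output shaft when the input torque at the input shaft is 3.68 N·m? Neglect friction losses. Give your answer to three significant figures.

Belt: ratio = 6.5/5 = 1.3; torque at shaft 2 = 3.68 × 1.3 = 4.784 N·m.
Gear mesh: ratio = 44/26 = 1.6923; torque at shaft 3 = 4.784 × 1.6923 = 8.096 N·m.
Gear mesh: ratio = 29/18 = 1.6111; torque at the output shaft = 8.096 × 1.6111 = 13.044 N·m.

13.0 N·m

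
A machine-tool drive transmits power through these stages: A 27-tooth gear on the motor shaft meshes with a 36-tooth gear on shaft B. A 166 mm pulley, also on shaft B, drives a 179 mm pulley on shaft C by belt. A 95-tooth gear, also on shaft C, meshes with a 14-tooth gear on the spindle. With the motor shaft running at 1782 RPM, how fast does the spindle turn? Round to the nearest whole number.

8410 RPM

Gear mesh: ratio = 36/27 = 1.3333, so shaft B turns at 1782 / 1.3333 = 1336.5 RPM.
Belt: ratio = 179/166 = 1.0783, so shaft C turns at 1336.5 / 1.0783 = 1239.4 RPM.
Gear mesh: ratio = 14/95 = 0.14737, so the spindle turns at 1239.4 / 0.14737 = 8410.5 RPM.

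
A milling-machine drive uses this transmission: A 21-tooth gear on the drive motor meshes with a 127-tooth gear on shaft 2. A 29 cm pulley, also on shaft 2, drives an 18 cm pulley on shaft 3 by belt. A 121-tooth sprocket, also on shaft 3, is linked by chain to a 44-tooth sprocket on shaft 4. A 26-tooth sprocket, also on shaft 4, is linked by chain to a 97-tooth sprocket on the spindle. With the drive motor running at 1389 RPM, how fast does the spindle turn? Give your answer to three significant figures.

Gear mesh: ratio = 127/21 = 6.0476, so shaft 2 turns at 1389 / 6.0476 = 229.68 RPM.
Belt: ratio = 18/29 = 0.62069, so shaft 3 turns at 229.68 / 0.62069 = 370.04 RPM.
Chain: ratio = 44/121 = 0.36364, so shaft 4 turns at 370.04 / 0.36364 = 1017.6 RPM.
Chain: ratio = 97/26 = 3.7308, so the spindle turns at 1017.6 / 3.7308 = 272.76 RPM.

273 RPM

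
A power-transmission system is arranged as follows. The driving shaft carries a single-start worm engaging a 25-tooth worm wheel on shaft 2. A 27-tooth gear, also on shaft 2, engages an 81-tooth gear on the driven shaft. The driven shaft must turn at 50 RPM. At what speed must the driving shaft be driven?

Overall ratio R = 25 × 3 = 75.
Required input speed = output speed × R = 50 × 75 = 3750 RPM.

3750 RPM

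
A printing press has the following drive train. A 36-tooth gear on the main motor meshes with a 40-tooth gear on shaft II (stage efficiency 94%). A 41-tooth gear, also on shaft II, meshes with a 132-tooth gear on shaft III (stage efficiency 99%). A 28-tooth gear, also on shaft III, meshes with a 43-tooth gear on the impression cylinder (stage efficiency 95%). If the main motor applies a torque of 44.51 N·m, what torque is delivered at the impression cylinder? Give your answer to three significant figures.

216 N·m

After the gear mesh (40/36): 44.51 × 1.1111 × 0.94 = 46.488 N·m
After the gear mesh (132/41): 46.488 × 3.2195 × 0.99 = 148.17 N·m
After the gear mesh (43/28): 148.17 × 1.5357 × 0.95 = 216.17 N·m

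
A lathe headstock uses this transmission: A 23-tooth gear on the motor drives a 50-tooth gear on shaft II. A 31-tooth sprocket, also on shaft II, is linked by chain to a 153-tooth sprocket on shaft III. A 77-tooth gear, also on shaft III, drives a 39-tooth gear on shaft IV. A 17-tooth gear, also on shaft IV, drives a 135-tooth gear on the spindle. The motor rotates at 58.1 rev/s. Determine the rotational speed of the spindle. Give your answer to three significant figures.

the motor → shaft II (gear mesh, 50/23): 58.1 ÷ 2.1739 = 26.726 rev/s
shaft II → shaft III (chain, 153/31): 26.726 ÷ 4.9355 = 5.4151 rev/s
shaft III → shaft IV (gear mesh, 39/77): 5.4151 ÷ 0.50649 = 10.691 rev/s
shaft IV → the spindle (gear mesh, 135/17): 10.691 ÷ 7.9412 = 1.3463 rev/s

1.35 rev/s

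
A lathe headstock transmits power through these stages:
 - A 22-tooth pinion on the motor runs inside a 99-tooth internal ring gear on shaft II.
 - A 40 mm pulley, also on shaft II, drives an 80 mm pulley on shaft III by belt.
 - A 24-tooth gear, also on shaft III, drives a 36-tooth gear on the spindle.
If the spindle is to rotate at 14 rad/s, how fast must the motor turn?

Overall ratio R = 4.5 × 2 × 1.5 = 13.5.
Required input speed = output speed × R = 14 × 13.5 = 189 rad/s.

189 rad/s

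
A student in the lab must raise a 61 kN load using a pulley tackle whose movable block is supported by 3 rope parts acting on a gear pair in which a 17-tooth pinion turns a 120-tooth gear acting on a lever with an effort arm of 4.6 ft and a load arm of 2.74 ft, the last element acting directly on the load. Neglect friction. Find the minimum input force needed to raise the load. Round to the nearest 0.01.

1.72 kN

Block-and-tackle MA = number of supporting rope parts = 3.
Gear pair MA = 120/17 = 7.0588.
Lever MA = effort arm / load arm = 4.6/2.74 = 1.6788.
Combined ideal MA = 3 × 7.0588 × 1.6788 = 35.552.
Effort = load / MA = 61 / 35.552 = 1.7158 kN.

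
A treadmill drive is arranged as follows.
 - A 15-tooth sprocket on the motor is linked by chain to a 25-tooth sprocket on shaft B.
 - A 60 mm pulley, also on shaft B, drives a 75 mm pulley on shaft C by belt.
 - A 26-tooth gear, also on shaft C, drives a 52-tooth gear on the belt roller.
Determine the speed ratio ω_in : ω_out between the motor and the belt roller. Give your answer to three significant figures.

Each stage contributes driven/driver: chain 25/15 = 1.6667, belt 75/60 = 1.25, gear mesh 52/26 = 2.
Overall: 1.6667 × 1.25 × 2 = 4.1667.

4.17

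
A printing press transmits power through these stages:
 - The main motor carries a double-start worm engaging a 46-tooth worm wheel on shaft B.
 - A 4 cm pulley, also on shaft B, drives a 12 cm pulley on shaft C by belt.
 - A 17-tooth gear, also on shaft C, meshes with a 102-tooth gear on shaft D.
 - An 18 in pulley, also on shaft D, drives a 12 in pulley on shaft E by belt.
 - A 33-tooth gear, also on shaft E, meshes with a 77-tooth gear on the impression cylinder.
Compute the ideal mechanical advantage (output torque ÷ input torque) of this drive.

644

Each stage contributes driven/driver: worm 46/2 = 23, belt 12/4 = 3, gear mesh 102/17 = 6, belt 12/18 = 0.66667, gear mesh 77/33 = 2.3333.
Overall: 23 × 3 × 6 × 0.66667 × 2.3333 = 644.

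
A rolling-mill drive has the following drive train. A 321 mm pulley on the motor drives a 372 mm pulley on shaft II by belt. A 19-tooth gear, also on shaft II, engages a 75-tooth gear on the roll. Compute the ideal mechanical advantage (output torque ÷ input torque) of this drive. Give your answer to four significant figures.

4.575

Each stage contributes driven/driver: belt 372/321 = 1.1589, gear mesh 75/19 = 3.9474.
Overall: 1.1589 × 3.9474 = 4.5745.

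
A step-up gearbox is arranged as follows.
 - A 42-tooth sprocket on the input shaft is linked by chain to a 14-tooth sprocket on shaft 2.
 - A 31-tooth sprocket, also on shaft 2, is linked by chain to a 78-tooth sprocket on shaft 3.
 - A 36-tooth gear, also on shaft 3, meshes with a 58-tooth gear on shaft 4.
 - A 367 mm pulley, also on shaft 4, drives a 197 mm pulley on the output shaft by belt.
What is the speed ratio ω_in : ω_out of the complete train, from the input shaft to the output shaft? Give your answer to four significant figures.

0.7253

Each stage contributes driven/driver: chain 14/42 = 0.33333, chain 78/31 = 2.5161, gear mesh 58/36 = 1.6111, belt 197/367 = 0.53678.
Overall: 0.33333 × 2.5161 × 1.6111 × 0.53678 = 0.72533.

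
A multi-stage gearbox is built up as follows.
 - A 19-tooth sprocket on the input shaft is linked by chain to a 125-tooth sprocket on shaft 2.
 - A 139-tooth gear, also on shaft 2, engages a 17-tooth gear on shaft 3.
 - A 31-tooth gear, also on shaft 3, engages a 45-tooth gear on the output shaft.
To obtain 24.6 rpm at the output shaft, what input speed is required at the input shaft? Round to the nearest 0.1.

Overall ratio R = 6.5789 × 0.1223 × 1.4516 = 1.168.
Required input speed = output speed × R = 24.6 × 1.168 = 28.733 rpm.

28.7 rpm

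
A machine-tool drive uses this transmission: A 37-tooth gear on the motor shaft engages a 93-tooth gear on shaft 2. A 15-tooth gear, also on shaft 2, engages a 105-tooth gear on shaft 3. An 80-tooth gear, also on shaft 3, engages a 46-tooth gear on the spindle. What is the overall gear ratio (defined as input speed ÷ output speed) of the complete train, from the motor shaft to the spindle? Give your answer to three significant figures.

10.1

Each stage contributes driven/driver: gear mesh 93/37 = 2.5135, gear mesh 105/15 = 7, gear mesh 46/80 = 0.575.
Overall: 2.5135 × 7 × 0.575 = 10.117.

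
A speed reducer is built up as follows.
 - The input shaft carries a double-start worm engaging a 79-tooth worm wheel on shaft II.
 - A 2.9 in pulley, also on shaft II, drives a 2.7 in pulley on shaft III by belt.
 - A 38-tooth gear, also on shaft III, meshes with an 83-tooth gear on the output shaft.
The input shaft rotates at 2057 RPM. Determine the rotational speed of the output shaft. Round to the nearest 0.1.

the input shaft → shaft II (worm, 79/2): 2057 ÷ 39.5 = 52.076 RPM
shaft II → shaft III (belt, 2.7/2.9): 52.076 ÷ 0.93103 = 55.933 RPM
shaft III → the output shaft (gear mesh, 83/38): 55.933 ÷ 2.1842 = 25.608 RPM

25.6 RPM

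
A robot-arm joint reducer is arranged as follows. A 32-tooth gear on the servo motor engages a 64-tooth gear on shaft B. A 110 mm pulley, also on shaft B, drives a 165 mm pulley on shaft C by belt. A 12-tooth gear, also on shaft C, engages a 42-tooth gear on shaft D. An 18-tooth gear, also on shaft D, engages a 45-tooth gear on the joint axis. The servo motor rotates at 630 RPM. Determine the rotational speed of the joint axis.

24 RPM

Gear mesh: ratio = 64/32 = 2, so shaft B turns at 630 / 2 = 315 RPM.
Belt: ratio = 165/110 = 1.5, so shaft C turns at 315 / 1.5 = 210 RPM.
Gear mesh: ratio = 42/12 = 3.5, so shaft D turns at 210 / 3.5 = 60 RPM.
Gear mesh: ratio = 45/18 = 2.5, so the joint axis turns at 60 / 2.5 = 24 RPM.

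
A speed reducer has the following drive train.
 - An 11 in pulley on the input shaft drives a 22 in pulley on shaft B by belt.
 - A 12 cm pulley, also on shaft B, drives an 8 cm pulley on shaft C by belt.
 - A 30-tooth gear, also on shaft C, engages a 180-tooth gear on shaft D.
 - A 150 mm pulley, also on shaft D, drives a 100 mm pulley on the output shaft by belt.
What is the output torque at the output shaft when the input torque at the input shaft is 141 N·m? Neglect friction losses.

752 N·m

Belt: ratio = 22/11 = 2; torque at shaft B = 141 × 2 = 282 N·m.
Belt: ratio = 8/12 = 0.66667; torque at shaft C = 282 × 0.66667 = 188 N·m.
Gear mesh: ratio = 180/30 = 6; torque at shaft D = 188 × 6 = 1128 N·m.
Belt: ratio = 100/150 = 0.66667; torque at the output shaft = 1128 × 0.66667 = 752 N·m.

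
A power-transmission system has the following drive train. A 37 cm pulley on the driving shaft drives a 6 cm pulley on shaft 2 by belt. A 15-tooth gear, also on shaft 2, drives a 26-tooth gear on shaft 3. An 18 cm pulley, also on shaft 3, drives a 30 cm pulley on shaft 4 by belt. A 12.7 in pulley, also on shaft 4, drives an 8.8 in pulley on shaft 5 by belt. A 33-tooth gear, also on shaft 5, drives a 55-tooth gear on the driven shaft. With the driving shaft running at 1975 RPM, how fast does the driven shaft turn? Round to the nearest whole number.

3651 RPM

belt 6/37 = 0.16216 → 1975/0.16216 = 12179 RPM
gear mesh 26/15 = 1.7333 → 12179/1.7333 = 7026.4 RPM
belt 30/18 = 1.6667 → 7026.4/1.6667 = 4215.9 RPM
belt 8.8/12.7 = 0.69291 → 4215.9/0.69291 = 6084.3 RPM
gear mesh 55/33 = 1.6667 → 6084.3/1.6667 = 3650.6 RPM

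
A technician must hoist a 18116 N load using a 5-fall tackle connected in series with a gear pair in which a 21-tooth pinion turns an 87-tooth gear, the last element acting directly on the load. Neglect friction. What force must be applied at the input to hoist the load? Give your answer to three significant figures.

875 N

Block-and-tackle MA = number of supporting rope parts = 5.
Gear pair MA = 87/21 = 4.1429.
Combined ideal MA = 5 × 4.1429 = 20.714.
Effort = load / MA = 18116 / 20.714 = 874.57 N.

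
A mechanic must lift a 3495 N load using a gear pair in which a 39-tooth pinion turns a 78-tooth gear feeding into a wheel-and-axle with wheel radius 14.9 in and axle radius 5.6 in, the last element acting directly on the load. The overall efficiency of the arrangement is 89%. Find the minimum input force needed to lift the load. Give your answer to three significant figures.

Gear pair MA = 78/39 = 2.
Wheel-and-axle MA = R/r = 14.9/5.6 = 2.6607.
Combined ideal MA = 2 × 2.6607 = 5.3214.
Actual MA = 5.3214 × 0.89 = 4.7361.
Effort = load / actual MA = 3495 / 4.7361 = 737.95 N.

738 N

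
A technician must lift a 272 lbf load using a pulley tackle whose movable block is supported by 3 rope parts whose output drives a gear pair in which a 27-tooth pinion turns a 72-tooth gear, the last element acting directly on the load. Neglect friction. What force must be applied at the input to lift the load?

Block-and-tackle MA = number of supporting rope parts = 3.
Gear pair MA = 72/27 = 2.6667.
Combined ideal MA = 3 × 2.6667 = 8.
Effort = load / MA = 272 / 8 = 34 lbf.

34 lbf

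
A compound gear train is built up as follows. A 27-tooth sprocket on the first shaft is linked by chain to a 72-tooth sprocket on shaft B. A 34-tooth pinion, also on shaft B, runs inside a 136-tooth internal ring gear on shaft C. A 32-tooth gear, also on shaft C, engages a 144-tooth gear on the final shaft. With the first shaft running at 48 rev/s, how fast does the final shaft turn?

the first shaft → shaft B (chain, 72/27): 48 ÷ 2.6667 = 18 rev/s
shaft B → shaft C (internal gear, 136/34): 18 ÷ 4 = 4.5 rev/s
shaft C → the final shaft (gear mesh, 144/32): 4.5 ÷ 4.5 = 1 rev/s

1 rev/s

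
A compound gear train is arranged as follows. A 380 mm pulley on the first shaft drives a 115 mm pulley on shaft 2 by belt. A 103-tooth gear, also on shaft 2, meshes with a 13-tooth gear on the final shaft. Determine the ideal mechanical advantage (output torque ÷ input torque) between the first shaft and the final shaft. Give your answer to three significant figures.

0.0382

Each stage contributes driven/driver: belt 115/380 = 0.30263, gear mesh 13/103 = 0.12621.
Overall: 0.30263 × 0.12621 = 0.038196.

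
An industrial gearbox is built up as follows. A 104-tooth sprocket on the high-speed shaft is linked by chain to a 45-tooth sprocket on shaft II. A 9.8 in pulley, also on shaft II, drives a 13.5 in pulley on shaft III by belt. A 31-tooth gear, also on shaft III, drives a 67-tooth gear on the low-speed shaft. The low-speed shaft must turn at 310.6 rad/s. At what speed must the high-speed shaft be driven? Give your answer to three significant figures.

Overall ratio R = 0.43269 × 1.3776 × 2.1613 = 1.2882.
Required input speed = output speed × R = 310.6 × 1.2882 = 400.13 rad/s.

400 rad/s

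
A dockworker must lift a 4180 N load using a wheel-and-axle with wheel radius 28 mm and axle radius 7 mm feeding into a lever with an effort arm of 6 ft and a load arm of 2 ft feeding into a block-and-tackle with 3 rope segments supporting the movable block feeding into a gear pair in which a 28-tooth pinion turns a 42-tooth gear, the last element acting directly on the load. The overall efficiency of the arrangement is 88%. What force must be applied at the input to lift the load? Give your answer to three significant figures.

88.0 N

Wheel-and-axle MA = R/r = 28/7 = 4.
Lever MA = effort arm / load arm = 6/2 = 3.
Block-and-tackle MA = number of supporting rope parts = 3.
Gear pair MA = 42/28 = 1.5.
Combined ideal MA = 4 × 3 × 3 × 1.5 = 54.
Actual MA = 54 × 0.88 = 47.52.
Effort = load / actual MA = 4180 / 47.52 = 87.963 N.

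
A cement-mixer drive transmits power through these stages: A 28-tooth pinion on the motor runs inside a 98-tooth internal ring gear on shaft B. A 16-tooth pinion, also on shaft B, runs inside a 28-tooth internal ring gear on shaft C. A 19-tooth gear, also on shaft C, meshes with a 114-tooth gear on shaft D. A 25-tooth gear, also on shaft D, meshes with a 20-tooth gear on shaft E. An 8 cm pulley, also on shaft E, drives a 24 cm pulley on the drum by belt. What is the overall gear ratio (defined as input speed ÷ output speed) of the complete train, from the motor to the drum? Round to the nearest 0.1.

Each stage contributes driven/driver: internal gear 98/28 = 3.5, internal gear 28/16 = 1.75, gear mesh 114/19 = 6, gear mesh 20/25 = 0.8, belt 24/8 = 3.
Overall: 3.5 × 1.75 × 6 × 0.8 × 3 = 88.2.

88.2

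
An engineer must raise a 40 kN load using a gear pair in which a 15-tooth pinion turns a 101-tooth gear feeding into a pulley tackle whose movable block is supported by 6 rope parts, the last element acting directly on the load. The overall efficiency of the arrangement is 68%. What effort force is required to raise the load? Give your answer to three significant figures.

1.46 kN

Gear pair MA = 101/15 = 6.7333.
Block-and-tackle MA = number of supporting rope parts = 6.
Combined ideal MA = 6.7333 × 6 = 40.4.
Actual MA = 40.4 × 0.68 = 27.472.
Effort = load / actual MA = 40 / 27.472 = 1.456 kN.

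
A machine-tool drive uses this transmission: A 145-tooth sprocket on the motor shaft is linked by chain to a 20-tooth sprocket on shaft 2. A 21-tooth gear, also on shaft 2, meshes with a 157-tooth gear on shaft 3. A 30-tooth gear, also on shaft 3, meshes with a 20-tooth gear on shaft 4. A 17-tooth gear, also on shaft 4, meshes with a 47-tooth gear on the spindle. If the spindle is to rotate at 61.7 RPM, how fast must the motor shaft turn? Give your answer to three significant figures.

Overall ratio R = 0.13793 × 7.4762 × 0.66667 × 2.7647 = 1.9006.
Required input speed = output speed × R = 61.7 × 1.9006 = 117.27 RPM.

117 RPM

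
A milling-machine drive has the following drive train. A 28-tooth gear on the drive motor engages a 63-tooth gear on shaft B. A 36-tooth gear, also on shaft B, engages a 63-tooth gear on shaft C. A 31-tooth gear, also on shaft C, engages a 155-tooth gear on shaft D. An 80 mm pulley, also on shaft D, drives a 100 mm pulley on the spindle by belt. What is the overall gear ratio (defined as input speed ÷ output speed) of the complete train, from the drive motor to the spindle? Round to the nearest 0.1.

Each stage contributes driven/driver: gear mesh 63/28 = 2.25, gear mesh 63/36 = 1.75, gear mesh 155/31 = 5, belt 100/80 = 1.25.
Overall: 2.25 × 1.75 × 5 × 1.25 = 24.609.

24.6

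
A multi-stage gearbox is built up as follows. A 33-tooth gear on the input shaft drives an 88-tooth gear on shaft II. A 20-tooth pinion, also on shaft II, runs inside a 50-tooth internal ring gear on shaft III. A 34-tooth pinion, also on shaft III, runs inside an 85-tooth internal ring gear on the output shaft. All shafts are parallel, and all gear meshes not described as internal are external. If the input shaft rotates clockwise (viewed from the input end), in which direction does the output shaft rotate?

the input shaft → shaft II: external mesh, 1 reversal → CCW.
shaft II → shaft III: internal mesh, same direction → CCW.
shaft III → the output shaft: internal mesh, same direction → CCW.
1 reversal in total — an odd number — so the output shaft turns opposite to the input shaft.

counterclockwise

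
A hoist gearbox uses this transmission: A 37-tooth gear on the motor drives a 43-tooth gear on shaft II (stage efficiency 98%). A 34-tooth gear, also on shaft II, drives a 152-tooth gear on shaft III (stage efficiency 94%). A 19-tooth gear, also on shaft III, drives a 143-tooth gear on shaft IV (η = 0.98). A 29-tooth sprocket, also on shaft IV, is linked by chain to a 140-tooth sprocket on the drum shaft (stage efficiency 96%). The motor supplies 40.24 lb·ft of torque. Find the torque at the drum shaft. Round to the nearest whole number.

6583 lb·ft

Gear mesh: ratio = 43/37 = 1.1622; torque at shaft II = 40.24 × 1.1622 × 0.98 = 45.83 lb·ft.
Gear mesh: ratio = 152/34 = 4.4706; torque at shaft III = 45.83 × 4.4706 × 0.94 = 192.59 lb·ft.
Gear mesh: ratio = 143/19 = 7.5263; torque at shaft IV = 192.59 × 7.5263 × 0.98 = 1420.5 lb·ft.
Chain: ratio = 140/29 = 4.8276; torque at the drum shaft = 1420.5 × 4.8276 × 0.96 = 6583.4 lb·ft.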